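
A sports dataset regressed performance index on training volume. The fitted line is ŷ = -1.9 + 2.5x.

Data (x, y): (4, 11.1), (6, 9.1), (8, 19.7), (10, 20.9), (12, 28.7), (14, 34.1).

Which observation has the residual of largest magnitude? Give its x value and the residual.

x=4: ŷ = -1.9 + 2.5·4 = 8.1; e = 11.1 − 8.1 = 3
x=6: ŷ = -1.9 + 2.5·6 = 13.1; e = 9.1 − 13.1 = -4
x=8: ŷ = -1.9 + 2.5·8 = 18.1; e = 19.7 − 18.1 = 1.6
x=10: ŷ = -1.9 + 2.5·10 = 23.1; e = 20.9 − 23.1 = -2.2
x=12: ŷ = -1.9 + 2.5·12 = 28.1; e = 28.7 − 28.1 = 0.6
x=14: ŷ = -1.9 + 2.5·14 = 33.1; e = 34.1 − 33.1 = 1
Largest |e| is 4 at x = 6, residual -4.

x = 6, e = -4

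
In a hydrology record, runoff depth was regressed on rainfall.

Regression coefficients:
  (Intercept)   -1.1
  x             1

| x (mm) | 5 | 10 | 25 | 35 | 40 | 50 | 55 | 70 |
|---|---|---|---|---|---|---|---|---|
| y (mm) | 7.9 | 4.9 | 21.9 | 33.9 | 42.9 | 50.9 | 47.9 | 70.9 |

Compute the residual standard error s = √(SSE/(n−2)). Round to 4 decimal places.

x=5: ŷ = -1.1 + 5 = 3.9; r = 7.9 − 3.9 = 4
x=10: ŷ = -1.1 + 10 = 8.9; r = 4.9 − 8.9 = -4
x=25: ŷ = -1.1 + 25 = 23.9; r = 21.9 − 23.9 = -2
x=35: ŷ = -1.1 + 35 = 33.9; r = 33.9 − 33.9 = 0
x=40: ŷ = -1.1 + 40 = 38.9; r = 42.9 − 38.9 = 4
x=50: ŷ = -1.1 + 50 = 48.9; r = 50.9 − 48.9 = 2
x=55: ŷ = -1.1 + 55 = 53.9; r = 47.9 − 53.9 = -6
x=70: ŷ = -1.1 + 70 = 68.9; r = 70.9 − 68.9 = 2
SSE = 16 + 16 + 4 + 0 + 16 + 4 + 36 + 4 = 96
s = √(96/6) = √16 ≈ 4.0000

s = 4.0000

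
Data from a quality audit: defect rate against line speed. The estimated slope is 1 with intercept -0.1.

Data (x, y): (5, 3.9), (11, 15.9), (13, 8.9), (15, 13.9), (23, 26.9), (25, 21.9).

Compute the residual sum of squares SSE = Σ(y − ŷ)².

x=5: ŷ = -0.1 + 5 = 4.9; r = 3.9 − 4.9 = -1
x=11: ŷ = -0.1 + 11 = 10.9; r = 15.9 − 10.9 = 5
x=13: ŷ = -0.1 + 13 = 12.9; r = 8.9 − 12.9 = -4
x=15: ŷ = -0.1 + 15 = 14.9; r = 13.9 − 14.9 = -1
x=23: ŷ = -0.1 + 23 = 22.9; r = 26.9 − 22.9 = 4
x=25: ŷ = -0.1 + 25 = 24.9; r = 21.9 − 24.9 = -3
SSE = 1 + 25 + 16 + 1 + 16 + 9 = 68

SSE = 68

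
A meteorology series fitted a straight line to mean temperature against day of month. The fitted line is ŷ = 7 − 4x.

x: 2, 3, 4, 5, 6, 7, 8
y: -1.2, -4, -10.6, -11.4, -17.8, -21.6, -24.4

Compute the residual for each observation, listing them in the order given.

x=2: ŷ = 7 − 4·2 = -1; r = -1.2 − (-1) = -0.2
x=3: ŷ = 7 − 4·3 = -5; r = -4 − (-5) = 1
x=4: ŷ = 7 − 4·4 = -9; r = -10.6 − (-9) = -1.6
x=5: ŷ = 7 − 4·5 = -13; r = -11.4 − (-13) = 1.6
x=6: ŷ = 7 − 4·6 = -17; r = -17.8 − (-17) = -0.8
x=7: ŷ = 7 − 4·7 = -21; r = -21.6 − (-21) = -0.6
x=8: ŷ = 7 − 4·8 = -25; r = -24.4 − (-25) = 0.6

-0.2, 1, -1.6, 1.6, -0.8, -0.6, 0.6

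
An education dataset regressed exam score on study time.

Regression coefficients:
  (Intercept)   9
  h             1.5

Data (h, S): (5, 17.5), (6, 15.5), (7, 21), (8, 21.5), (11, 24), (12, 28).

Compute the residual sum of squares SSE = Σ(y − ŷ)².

SSE = 13

h=5: Ŝ = 9 + 1.5·5 = 16.5; e = 17.5 − 16.5 = 1
h=6: Ŝ = 9 + 1.5·6 = 18; e = 15.5 − 18 = -2.5
h=7: Ŝ = 9 + 1.5·7 = 19.5; e = 21 − 19.5 = 1.5
h=8: Ŝ = 9 + 1.5·8 = 21; e = 21.5 − 21 = 0.5
h=11: Ŝ = 9 + 1.5·11 = 25.5; e = 24 − 25.5 = -1.5
h=12: Ŝ = 9 + 1.5·12 = 27; e = 28 − 27 = 1
SSE = 1 + 6.25 + 2.25 + 0.25 + 2.25 + 1 = 13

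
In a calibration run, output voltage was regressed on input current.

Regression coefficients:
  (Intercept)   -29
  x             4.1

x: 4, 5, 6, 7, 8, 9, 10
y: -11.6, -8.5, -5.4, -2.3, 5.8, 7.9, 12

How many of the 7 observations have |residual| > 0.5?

4

x=4: ŷ = -29 + 4.1·4 = -12.6; e = -11.6 − (-12.6) = 1
x=5: ŷ = -29 + 4.1·5 = -8.5; e = -8.5 − (-8.5) = 0
x=6: ŷ = -29 + 4.1·6 = -4.4; e = -5.4 − (-4.4) = -1
x=7: ŷ = -29 + 4.1·7 = -0.3; e = -2.3 − (-0.3) = -2
x=8: ŷ = -29 + 4.1·8 = 3.8; e = 5.8 − 3.8 = 2
x=9: ŷ = -29 + 4.1·9 = 7.9; e = 7.9 − 7.9 = 0
x=10: ŷ = -29 + 4.1·10 = 12; e = 12 − 12 = 0
|e| > 0.5: x=4 (|e|=1), x=6 (|e|=1), x=7 (|e|=2), x=8 (|e|=2) → 4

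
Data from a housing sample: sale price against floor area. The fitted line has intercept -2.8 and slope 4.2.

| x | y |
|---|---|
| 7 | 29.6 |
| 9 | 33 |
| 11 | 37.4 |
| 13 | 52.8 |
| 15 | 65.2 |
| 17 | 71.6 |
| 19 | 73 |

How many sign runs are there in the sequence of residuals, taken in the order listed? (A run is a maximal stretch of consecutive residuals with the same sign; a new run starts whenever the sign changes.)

4 runs

x=7: ŷ = -2.8 + 4.2·7 = 26.6; e = 29.6 − 26.6 = 3
x=9: ŷ = -2.8 + 4.2·9 = 35; e = 33 − 35 = -2
x=11: ŷ = -2.8 + 4.2·11 = 43.4; e = 37.4 − 43.4 = -6
x=13: ŷ = -2.8 + 4.2·13 = 51.8; e = 52.8 − 51.8 = 1
x=15: ŷ = -2.8 + 4.2·15 = 60.2; e = 65.2 − 60.2 = 5
x=17: ŷ = -2.8 + 4.2·17 = 68.6; e = 71.6 − 68.6 = 3
x=19: ŷ = -2.8 + 4.2·19 = 77; e = 73 − 77 = -4
Signs: + − − + + + −
Runs: +×1, −×2, +×3, −×1 → 4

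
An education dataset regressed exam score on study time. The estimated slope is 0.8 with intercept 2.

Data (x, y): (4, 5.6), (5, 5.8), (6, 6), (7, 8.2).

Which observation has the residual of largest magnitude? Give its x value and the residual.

x=4: ŷ = 2 + 0.8·4 = 5.2; r = 5.6 − 5.2 = 0.4
x=5: ŷ = 2 + 0.8·5 = 6; r = 5.8 − 6 = -0.2
x=6: ŷ = 2 + 0.8·6 = 6.8; r = 6 − 6.8 = -0.8
x=7: ŷ = 2 + 0.8·7 = 7.6; r = 8.2 − 7.6 = 0.6
Largest |r| is 0.8 at x = 6, residual -0.8.

x = 6, r = -0.8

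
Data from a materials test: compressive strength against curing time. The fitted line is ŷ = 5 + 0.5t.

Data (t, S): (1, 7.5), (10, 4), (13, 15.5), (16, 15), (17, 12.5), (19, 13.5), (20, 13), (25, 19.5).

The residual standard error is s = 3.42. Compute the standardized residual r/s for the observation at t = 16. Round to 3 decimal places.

ŷ = 5 + 0.5·16 = 13
r = 15 − 13 = 2
r/s = 2 / 3.42 = 0.585

0.585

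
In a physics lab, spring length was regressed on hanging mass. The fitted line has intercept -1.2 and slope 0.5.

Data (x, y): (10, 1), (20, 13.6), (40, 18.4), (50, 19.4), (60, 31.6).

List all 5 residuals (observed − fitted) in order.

x=10: ŷ = -1.2 + 0.5·10 = 3.8; r = 1 − 3.8 = -2.8
x=20: ŷ = -1.2 + 0.5·20 = 8.8; r = 13.6 − 8.8 = 4.8
x=40: ŷ = -1.2 + 0.5·40 = 18.8; r = 18.4 − 18.8 = -0.4
x=50: ŷ = -1.2 + 0.5·50 = 23.8; r = 19.4 − 23.8 = -4.4
x=60: ŷ = -1.2 + 0.5·60 = 28.8; r = 31.6 − 28.8 = 2.8

-2.8, 4.8, -0.4, -4.4, 2.8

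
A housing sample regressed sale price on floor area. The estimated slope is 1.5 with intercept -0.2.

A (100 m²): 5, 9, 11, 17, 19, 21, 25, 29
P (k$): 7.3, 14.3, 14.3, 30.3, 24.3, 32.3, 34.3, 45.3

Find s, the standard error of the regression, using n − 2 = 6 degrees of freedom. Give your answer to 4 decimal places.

A=5: ŷ = -0.2 + 1.5·5 = 7.3; r = 7.3 − 7.3 = 0
A=9: ŷ = -0.2 + 1.5·9 = 13.3; r = 14.3 − 13.3 = 1
A=11: ŷ = -0.2 + 1.5·11 = 16.3; r = 14.3 − 16.3 = -2
A=17: ŷ = -0.2 + 1.5·17 = 25.3; r = 30.3 − 25.3 = 5
A=19: ŷ = -0.2 + 1.5·19 = 28.3; r = 24.3 − 28.3 = -4
A=21: ŷ = -0.2 + 1.5·21 = 31.3; r = 32.3 − 31.3 = 1
A=25: ŷ = -0.2 + 1.5·25 = 37.3; r = 34.3 − 37.3 = -3
A=29: ŷ = -0.2 + 1.5·29 = 43.3; r = 45.3 − 43.3 = 2
SSE = 0 + 1 + 4 + 25 + 16 + 1 + 9 + 4 = 60
s = √(60/6) = √10 ≈ 3.1623

s = 3.1623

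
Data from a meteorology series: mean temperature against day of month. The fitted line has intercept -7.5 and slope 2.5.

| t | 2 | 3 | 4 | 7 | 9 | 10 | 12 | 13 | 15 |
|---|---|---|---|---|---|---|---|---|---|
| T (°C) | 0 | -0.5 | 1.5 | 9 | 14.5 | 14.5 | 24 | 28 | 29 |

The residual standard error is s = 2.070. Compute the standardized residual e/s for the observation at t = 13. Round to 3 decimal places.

1.449

T̂ = -7.5 + 2.5·13 = 25
e = 28 − 25 = 3
e/s = 3 / 2.070 = 1.449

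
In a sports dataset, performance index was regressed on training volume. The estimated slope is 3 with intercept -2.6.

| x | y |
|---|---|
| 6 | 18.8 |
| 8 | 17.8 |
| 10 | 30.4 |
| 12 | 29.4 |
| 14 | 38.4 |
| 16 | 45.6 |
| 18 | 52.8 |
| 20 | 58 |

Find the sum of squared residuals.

x=6: ŷ = -2.6 + 3·6 = 15.4; r = 18.8 − 15.4 = 3.4
x=8: ŷ = -2.6 + 3·8 = 21.4; r = 17.8 − 21.4 = -3.6
x=10: ŷ = -2.6 + 3·10 = 27.4; r = 30.4 − 27.4 = 3
x=12: ŷ = -2.6 + 3·12 = 33.4; r = 29.4 − 33.4 = -4
x=14: ŷ = -2.6 + 3·14 = 39.4; r = 38.4 − 39.4 = -1
x=16: ŷ = -2.6 + 3·16 = 45.4; r = 45.6 − 45.4 = 0.2
x=18: ŷ = -2.6 + 3·18 = 51.4; r = 52.8 − 51.4 = 1.4
x=20: ŷ = -2.6 + 3·20 = 57.4; r = 58 − 57.4 = 0.6
SSE = 11.56 + 12.96 + 9 + 16 + 1 + 0.04 + 1.96 + 0.36 = 52.88

SSE = 52.88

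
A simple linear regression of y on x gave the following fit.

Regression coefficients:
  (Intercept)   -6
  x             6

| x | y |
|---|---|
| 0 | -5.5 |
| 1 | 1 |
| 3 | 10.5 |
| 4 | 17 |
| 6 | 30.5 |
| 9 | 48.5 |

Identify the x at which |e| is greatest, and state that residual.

x = 3, e = -1.5

x=0: ŷ = -6 + 6·0 = -6; e = -5.5 − (-6) = 0.5
x=1: ŷ = -6 + 6·1 = 0; e = 1 − 0 = 1
x=3: ŷ = -6 + 6·3 = 12; e = 10.5 − 12 = -1.5
x=4: ŷ = -6 + 6·4 = 18; e = 17 − 18 = -1
x=6: ŷ = -6 + 6·6 = 30; e = 30.5 − 30 = 0.5
x=9: ŷ = -6 + 6·9 = 48; e = 48.5 − 48 = 0.5
Largest |e| is 1.5 at x = 3, residual -1.5.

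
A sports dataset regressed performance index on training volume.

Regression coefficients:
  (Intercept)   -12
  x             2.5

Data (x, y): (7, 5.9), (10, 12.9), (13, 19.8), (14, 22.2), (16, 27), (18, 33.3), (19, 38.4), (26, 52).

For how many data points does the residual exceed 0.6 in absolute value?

x=7: ŷ = -12 + 2.5·7 = 5.5; e = 5.9 − 5.5 = 0.4
x=10: ŷ = -12 + 2.5·10 = 13; e = 12.9 − 13 = -0.1
x=13: ŷ = -12 + 2.5·13 = 20.5; e = 19.8 − 20.5 = -0.7
x=14: ŷ = -12 + 2.5·14 = 23; e = 22.2 − 23 = -0.8
x=16: ŷ = -12 + 2.5·16 = 28; e = 27 − 28 = -1
x=18: ŷ = -12 + 2.5·18 = 33; e = 33.3 − 33 = 0.3
x=19: ŷ = -12 + 2.5·19 = 35.5; e = 38.4 − 35.5 = 2.9
x=26: ŷ = -12 + 2.5·26 = 53; e = 52 − 53 = -1
|e| > 0.6: x=13 (|e|=0.7), x=14 (|e|=0.8), x=16 (|e|=1), x=19 (|e|=2.9), x=26 (|e|=1) → 5

5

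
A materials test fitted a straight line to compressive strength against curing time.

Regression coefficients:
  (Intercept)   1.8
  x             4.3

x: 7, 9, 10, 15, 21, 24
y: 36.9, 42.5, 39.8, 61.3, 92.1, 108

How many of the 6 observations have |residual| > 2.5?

x=7: ŷ = 1.8 + 4.3·7 = 31.9; e = 36.9 − 31.9 = 5
x=9: ŷ = 1.8 + 4.3·9 = 40.5; e = 42.5 − 40.5 = 2
x=10: ŷ = 1.8 + 4.3·10 = 44.8; e = 39.8 − 44.8 = -5
x=15: ŷ = 1.8 + 4.3·15 = 66.3; e = 61.3 − 66.3 = -5
x=21: ŷ = 1.8 + 4.3·21 = 92.1; e = 92.1 − 92.1 = 0
x=24: ŷ = 1.8 + 4.3·24 = 105; e = 108 − 105 = 3
|e| > 2.5: x=7 (|e|=5), x=10 (|e|=5), x=15 (|e|=5), x=24 (|e|=3) → 4

4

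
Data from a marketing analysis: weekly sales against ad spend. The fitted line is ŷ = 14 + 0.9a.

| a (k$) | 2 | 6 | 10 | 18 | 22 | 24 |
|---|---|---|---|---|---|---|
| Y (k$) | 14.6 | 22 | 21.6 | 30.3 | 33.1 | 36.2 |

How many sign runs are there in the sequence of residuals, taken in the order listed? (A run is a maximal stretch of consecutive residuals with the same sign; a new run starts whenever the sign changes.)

6 runs

a=2: ŷ = 14 + 0.9·2 = 15.8; r = 14.6 − 15.8 = -1.2
a=6: ŷ = 14 + 0.9·6 = 19.4; r = 22 − 19.4 = 2.6
a=10: ŷ = 14 + 0.9·10 = 23; r = 21.6 − 23 = -1.4
a=18: ŷ = 14 + 0.9·18 = 30.2; r = 30.3 − 30.2 = 0.1
a=22: ŷ = 14 + 0.9·22 = 33.8; r = 33.1 − 33.8 = -0.7
a=24: ŷ = 14 + 0.9·24 = 35.6; r = 36.2 − 35.6 = 0.6
Signs: − + − + − +
Runs: −×1, +×1, −×1, +×1, −×1, +×1 → 6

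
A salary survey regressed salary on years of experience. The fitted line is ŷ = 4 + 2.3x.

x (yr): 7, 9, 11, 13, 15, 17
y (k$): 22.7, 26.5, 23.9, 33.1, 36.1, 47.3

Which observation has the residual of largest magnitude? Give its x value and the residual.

x = 11, r = -5.4

x=7: ŷ = 4 + 2.3·7 = 20.1; r = 22.7 − 20.1 = 2.6
x=9: ŷ = 4 + 2.3·9 = 24.7; r = 26.5 − 24.7 = 1.8
x=11: ŷ = 4 + 2.3·11 = 29.3; r = 23.9 − 29.3 = -5.4
x=13: ŷ = 4 + 2.3·13 = 33.9; r = 33.1 − 33.9 = -0.8
x=15: ŷ = 4 + 2.3·15 = 38.5; r = 36.1 − 38.5 = -2.4
x=17: ŷ = 4 + 2.3·17 = 43.1; r = 47.3 − 43.1 = 4.2
Largest |r| is 5.4 at x = 11, residual -5.4.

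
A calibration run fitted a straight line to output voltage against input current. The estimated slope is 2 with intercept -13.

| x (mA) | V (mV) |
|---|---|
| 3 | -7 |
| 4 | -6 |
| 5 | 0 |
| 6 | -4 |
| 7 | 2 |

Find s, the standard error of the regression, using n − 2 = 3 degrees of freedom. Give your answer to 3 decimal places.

s = 2.582

x=3: V̂ = -13 + 2·3 = -7; r = -7 − (-7) = 0
x=4: V̂ = -13 + 2·4 = -5; r = -6 − (-5) = -1
x=5: V̂ = -13 + 2·5 = -3; r = 0 − (-3) = 3
x=6: V̂ = -13 + 2·6 = -1; r = -4 − (-1) = -3
x=7: V̂ = -13 + 2·7 = 1; r = 2 − 1 = 1
SSE = 0 + 1 + 9 + 9 + 1 = 20
s = √(20/3) = √6.66667 ≈ 2.582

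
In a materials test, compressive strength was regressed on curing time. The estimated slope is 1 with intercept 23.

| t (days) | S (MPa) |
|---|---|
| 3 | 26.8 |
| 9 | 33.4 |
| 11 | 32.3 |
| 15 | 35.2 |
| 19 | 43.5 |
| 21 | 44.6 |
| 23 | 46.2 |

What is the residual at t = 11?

ŷ = 23 + 11 = 34
r = 32.3 − 34 = -1.7

r = -1.7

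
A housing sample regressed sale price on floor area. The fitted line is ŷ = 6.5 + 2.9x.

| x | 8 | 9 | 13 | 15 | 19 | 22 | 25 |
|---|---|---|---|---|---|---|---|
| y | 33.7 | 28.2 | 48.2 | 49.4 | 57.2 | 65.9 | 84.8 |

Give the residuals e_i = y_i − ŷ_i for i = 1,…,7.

x=8: ŷ = 6.5 + 2.9·8 = 29.7; e = 33.7 − 29.7 = 4
x=9: ŷ = 6.5 + 2.9·9 = 32.6; e = 28.2 − 32.6 = -4.4
x=13: ŷ = 6.5 + 2.9·13 = 44.2; e = 48.2 − 44.2 = 4
x=15: ŷ = 6.5 + 2.9·15 = 50; e = 49.4 − 50 = -0.6
x=19: ŷ = 6.5 + 2.9·19 = 61.6; e = 57.2 − 61.6 = -4.4
x=22: ŷ = 6.5 + 2.9·22 = 70.3; e = 65.9 − 70.3 = -4.4
x=25: ŷ = 6.5 + 2.9·25 = 79; e = 84.8 − 79 = 5.8

4, -4.4, 4, -0.6, -4.4, -4.4, 5.8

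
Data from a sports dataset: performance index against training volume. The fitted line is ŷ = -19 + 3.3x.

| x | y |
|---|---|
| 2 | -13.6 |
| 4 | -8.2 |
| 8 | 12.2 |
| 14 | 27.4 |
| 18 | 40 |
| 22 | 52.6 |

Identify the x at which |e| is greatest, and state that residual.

x = 8, e = 4.8

x=2: ŷ = -19 + 3.3·2 = -12.4; e = -13.6 − (-12.4) = -1.2
x=4: ŷ = -19 + 3.3·4 = -5.8; e = -8.2 − (-5.8) = -2.4
x=8: ŷ = -19 + 3.3·8 = 7.4; e = 12.2 − 7.4 = 4.8
x=14: ŷ = -19 + 3.3·14 = 27.2; e = 27.4 − 27.2 = 0.2
x=18: ŷ = -19 + 3.3·18 = 40.4; e = 40 − 40.4 = -0.4
x=22: ŷ = -19 + 3.3·22 = 53.6; e = 52.6 − 53.6 = -1
Largest |e| is 4.8 at x = 8, residual 4.8.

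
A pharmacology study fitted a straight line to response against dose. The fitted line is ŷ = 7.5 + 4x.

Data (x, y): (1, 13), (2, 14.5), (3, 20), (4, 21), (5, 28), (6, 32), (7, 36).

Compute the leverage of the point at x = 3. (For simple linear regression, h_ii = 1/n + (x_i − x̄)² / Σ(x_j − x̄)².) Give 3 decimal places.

x̄ = (1 + 2 + 3 + 4 + 5 + 6 + 7)/7 = 4
Σ(x − x̄)² = 9 + 4 + 1 + 0 + 1 + 4 + 9 = 28
h = 1/7 + (-1)²/28 = 0.142857 + 0.0357143 = 0.179

h = 0.179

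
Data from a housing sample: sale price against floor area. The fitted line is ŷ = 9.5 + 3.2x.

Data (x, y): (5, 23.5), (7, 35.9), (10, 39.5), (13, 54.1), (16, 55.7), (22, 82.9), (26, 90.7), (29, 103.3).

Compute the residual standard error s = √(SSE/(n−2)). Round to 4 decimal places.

x=5: ŷ = 9.5 + 3.2·5 = 25.5; r = 23.5 − 25.5 = -2
x=7: ŷ = 9.5 + 3.2·7 = 31.9; r = 35.9 − 31.9 = 4
x=10: ŷ = 9.5 + 3.2·10 = 41.5; r = 39.5 − 41.5 = -2
x=13: ŷ = 9.5 + 3.2·13 = 51.1; r = 54.1 − 51.1 = 3
x=16: ŷ = 9.5 + 3.2·16 = 60.7; r = 55.7 − 60.7 = -5
x=22: ŷ = 9.5 + 3.2·22 = 79.9; r = 82.9 − 79.9 = 3
x=26: ŷ = 9.5 + 3.2·26 = 92.7; r = 90.7 − 92.7 = -2
x=29: ŷ = 9.5 + 3.2·29 = 102.3; r = 103.3 − 102.3 = 1
SSE = 4 + 16 + 4 + 9 + 25 + 9 + 4 + 1 = 72
s = √(72/6) = √12 ≈ 3.4641

s = 3.4641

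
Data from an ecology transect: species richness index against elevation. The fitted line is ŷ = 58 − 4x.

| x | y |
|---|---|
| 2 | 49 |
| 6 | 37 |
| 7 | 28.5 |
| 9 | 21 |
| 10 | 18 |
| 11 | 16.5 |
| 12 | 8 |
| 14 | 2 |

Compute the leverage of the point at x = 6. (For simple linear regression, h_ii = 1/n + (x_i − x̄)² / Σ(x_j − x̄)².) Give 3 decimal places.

h = 0.207

x̄ = (2 + 6 + 7 + 9 + 10 + 11 + 12 + 14)/8 = 8.875
Σ(x − x̄)² = 47.2656 + 8.26562 + 3.51562 + 0.015625 + 1.26562 + 4.51562 + 9.76562 + 26.2656 = 100.875
h = 1/8 + (-2.875)²/100.875 = 0.125 + 0.0819393 = 0.207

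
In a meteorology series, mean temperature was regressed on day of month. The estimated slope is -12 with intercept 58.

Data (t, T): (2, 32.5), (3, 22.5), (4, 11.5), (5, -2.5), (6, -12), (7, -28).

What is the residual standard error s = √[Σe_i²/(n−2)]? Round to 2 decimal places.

t=2: ŷ = 58 − 12·2 = 34; e = 32.5 − 34 = -1.5
t=3: ŷ = 58 − 12·3 = 22; e = 22.5 − 22 = 0.5
t=4: ŷ = 58 − 12·4 = 10; e = 11.5 − 10 = 1.5
t=5: ŷ = 58 − 12·5 = -2; e = -2.5 − (-2) = -0.5
t=6: ŷ = 58 − 12·6 = -14; e = -12 − (-14) = 2
t=7: ŷ = 58 − 12·7 = -26; e = -28 − (-26) = -2
SSE = 2.25 + 0.25 + 2.25 + 0.25 + 4 + 4 = 13
s = √(13/4) = √3.25 ≈ 1.80

s = 1.80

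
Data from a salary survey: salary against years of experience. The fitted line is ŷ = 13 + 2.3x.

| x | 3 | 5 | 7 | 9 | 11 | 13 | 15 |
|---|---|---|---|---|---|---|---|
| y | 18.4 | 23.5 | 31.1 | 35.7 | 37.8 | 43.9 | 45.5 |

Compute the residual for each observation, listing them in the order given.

x=3: ŷ = 13 + 2.3·3 = 19.9; r = 18.4 − 19.9 = -1.5
x=5: ŷ = 13 + 2.3·5 = 24.5; r = 23.5 − 24.5 = -1
x=7: ŷ = 13 + 2.3·7 = 29.1; r = 31.1 − 29.1 = 2
x=9: ŷ = 13 + 2.3·9 = 33.7; r = 35.7 − 33.7 = 2
x=11: ŷ = 13 + 2.3·11 = 38.3; r = 37.8 − 38.3 = -0.5
x=13: ŷ = 13 + 2.3·13 = 42.9; r = 43.9 − 42.9 = 1
x=15: ŷ = 13 + 2.3·15 = 47.5; r = 45.5 − 47.5 = -2

-1.5, -1, 2, 2, -0.5, 1, -2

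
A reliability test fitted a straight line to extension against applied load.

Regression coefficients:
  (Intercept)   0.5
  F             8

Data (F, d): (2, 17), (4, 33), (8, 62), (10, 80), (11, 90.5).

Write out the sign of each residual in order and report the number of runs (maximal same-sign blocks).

F=2: d̂ = 0.5 + 8·2 = 16.5; e = 17 − 16.5 = 0.5
F=4: d̂ = 0.5 + 8·4 = 32.5; e = 33 − 32.5 = 0.5
F=8: d̂ = 0.5 + 8·8 = 64.5; e = 62 − 64.5 = -2.5
F=10: d̂ = 0.5 + 8·10 = 80.5; e = 80 − 80.5 = -0.5
F=11: d̂ = 0.5 + 8·11 = 88.5; e = 90.5 − 88.5 = 2
Signs: + + − − +
Runs: +×2, −×2, +×1 → 3

3 runs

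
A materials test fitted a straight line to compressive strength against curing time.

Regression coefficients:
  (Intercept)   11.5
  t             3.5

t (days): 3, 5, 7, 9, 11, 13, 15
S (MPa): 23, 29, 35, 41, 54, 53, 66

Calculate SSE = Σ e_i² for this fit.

t=3: ŷ = 11.5 + 3.5·3 = 22; e = 23 − 22 = 1
t=5: ŷ = 11.5 + 3.5·5 = 29; e = 29 − 29 = 0
t=7: ŷ = 11.5 + 3.5·7 = 36; e = 35 − 36 = -1
t=9: ŷ = 11.5 + 3.5·9 = 43; e = 41 − 43 = -2
t=11: ŷ = 11.5 + 3.5·11 = 50; e = 54 − 50 = 4
t=13: ŷ = 11.5 + 3.5·13 = 57; e = 53 − 57 = -4
t=15: ŷ = 11.5 + 3.5·15 = 64; e = 66 − 64 = 2
SSE = 1 + 0 + 1 + 4 + 16 + 16 + 4 = 42

SSE = 42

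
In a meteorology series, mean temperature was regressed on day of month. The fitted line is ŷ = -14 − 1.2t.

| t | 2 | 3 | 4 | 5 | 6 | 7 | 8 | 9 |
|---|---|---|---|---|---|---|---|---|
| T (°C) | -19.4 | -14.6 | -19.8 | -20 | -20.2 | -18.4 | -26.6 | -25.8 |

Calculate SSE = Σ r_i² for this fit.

t=2: ŷ = -14 − 1.2·2 = -16.4; r = -19.4 − (-16.4) = -3
t=3: ŷ = -14 − 1.2·3 = -17.6; r = -14.6 − (-17.6) = 3
t=4: ŷ = -14 − 1.2·4 = -18.8; r = -19.8 − (-18.8) = -1
t=5: ŷ = -14 − 1.2·5 = -20; r = -20 − (-20) = 0
t=6: ŷ = -14 − 1.2·6 = -21.2; r = -20.2 − (-21.2) = 1
t=7: ŷ = -14 − 1.2·7 = -22.4; r = -18.4 − (-22.4) = 4
t=8: ŷ = -14 − 1.2·8 = -23.6; r = -26.6 − (-23.6) = -3
t=9: ŷ = -14 − 1.2·9 = -24.8; r = -25.8 − (-24.8) = -1
SSE = 9 + 9 + 1 + 0 + 1 + 16 + 9 + 1 = 46

SSE = 46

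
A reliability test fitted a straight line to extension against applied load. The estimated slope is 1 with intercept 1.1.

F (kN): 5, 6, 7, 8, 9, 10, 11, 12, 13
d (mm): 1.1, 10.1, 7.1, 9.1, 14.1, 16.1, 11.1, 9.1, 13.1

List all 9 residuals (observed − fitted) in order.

F=5: ŷ = 1.1 + 5 = 6.1; r = 1.1 − 6.1 = -5
F=6: ŷ = 1.1 + 6 = 7.1; r = 10.1 − 7.1 = 3
F=7: ŷ = 1.1 + 7 = 8.1; r = 7.1 − 8.1 = -1
F=8: ŷ = 1.1 + 8 = 9.1; r = 9.1 − 9.1 = 0
F=9: ŷ = 1.1 + 9 = 10.1; r = 14.1 − 10.1 = 4
F=10: ŷ = 1.1 + 10 = 11.1; r = 16.1 − 11.1 = 5
F=11: ŷ = 1.1 + 11 = 12.1; r = 11.1 − 12.1 = -1
F=12: ŷ = 1.1 + 12 = 13.1; r = 9.1 − 13.1 = -4
F=13: ŷ = 1.1 + 13 = 14.1; r = 13.1 − 14.1 = -1

-5, 3, -1, 0, 4, 5, -1, -4, -1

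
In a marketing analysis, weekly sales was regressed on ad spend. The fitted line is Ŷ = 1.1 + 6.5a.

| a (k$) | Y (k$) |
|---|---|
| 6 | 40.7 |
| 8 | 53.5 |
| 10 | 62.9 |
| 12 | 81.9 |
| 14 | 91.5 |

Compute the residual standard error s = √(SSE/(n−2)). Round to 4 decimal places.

s = 2.5140

a=6: Ŷ = 1.1 + 6.5·6 = 40.1; e = 40.7 − 40.1 = 0.6
a=8: Ŷ = 1.1 + 6.5·8 = 53.1; e = 53.5 − 53.1 = 0.4
a=10: Ŷ = 1.1 + 6.5·10 = 66.1; e = 62.9 − 66.1 = -3.2
a=12: Ŷ = 1.1 + 6.5·12 = 79.1; e = 81.9 − 79.1 = 2.8
a=14: Ŷ = 1.1 + 6.5·14 = 92.1; e = 91.5 − 92.1 = -0.6
SSE = 0.36 + 0.16 + 10.24 + 7.84 + 0.36 = 18.96
s = √(18.96/3) = √6.32 ≈ 2.5140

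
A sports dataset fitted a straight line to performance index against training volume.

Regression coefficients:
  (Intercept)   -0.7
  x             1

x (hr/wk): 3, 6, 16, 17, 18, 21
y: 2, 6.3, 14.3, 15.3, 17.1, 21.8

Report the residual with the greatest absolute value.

e = 1.5

x=3: ŷ = -0.7 + 3 = 2.3; e = 2 − 2.3 = -0.3
x=6: ŷ = -0.7 + 6 = 5.3; e = 6.3 − 5.3 = 1
x=16: ŷ = -0.7 + 16 = 15.3; e = 14.3 − 15.3 = -1
x=17: ŷ = -0.7 + 17 = 16.3; e = 15.3 − 16.3 = -1
x=18: ŷ = -0.7 + 18 = 17.3; e = 17.1 − 17.3 = -0.2
x=21: ŷ = -0.7 + 21 = 20.3; e = 21.8 − 20.3 = 1.5
Largest |e| is 1.5 at x = 21, residual 1.5.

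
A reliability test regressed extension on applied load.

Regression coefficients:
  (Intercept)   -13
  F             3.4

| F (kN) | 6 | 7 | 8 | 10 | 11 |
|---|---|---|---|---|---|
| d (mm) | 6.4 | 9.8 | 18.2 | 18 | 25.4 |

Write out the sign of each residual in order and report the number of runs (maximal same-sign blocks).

F=6: ŷ = -13 + 3.4·6 = 7.4; e = 6.4 − 7.4 = -1
F=7: ŷ = -13 + 3.4·7 = 10.8; e = 9.8 − 10.8 = -1
F=8: ŷ = -13 + 3.4·8 = 14.2; e = 18.2 − 14.2 = 4
F=10: ŷ = -13 + 3.4·10 = 21; e = 18 − 21 = -3
F=11: ŷ = -13 + 3.4·11 = 24.4; e = 25.4 − 24.4 = 1
Signs: − − + − +
Runs: −×2, +×1, −×1, +×1 → 4

4 runs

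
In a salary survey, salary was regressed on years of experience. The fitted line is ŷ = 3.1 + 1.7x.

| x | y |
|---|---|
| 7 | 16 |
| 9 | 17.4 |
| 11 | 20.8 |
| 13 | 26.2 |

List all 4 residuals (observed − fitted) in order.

x=7: ŷ = 3.1 + 1.7·7 = 15; e = 16 − 15 = 1
x=9: ŷ = 3.1 + 1.7·9 = 18.4; e = 17.4 − 18.4 = -1
x=11: ŷ = 3.1 + 1.7·11 = 21.8; e = 20.8 − 21.8 = -1
x=13: ŷ = 3.1 + 1.7·13 = 25.2; e = 26.2 − 25.2 = 1

1, -1, -1, 1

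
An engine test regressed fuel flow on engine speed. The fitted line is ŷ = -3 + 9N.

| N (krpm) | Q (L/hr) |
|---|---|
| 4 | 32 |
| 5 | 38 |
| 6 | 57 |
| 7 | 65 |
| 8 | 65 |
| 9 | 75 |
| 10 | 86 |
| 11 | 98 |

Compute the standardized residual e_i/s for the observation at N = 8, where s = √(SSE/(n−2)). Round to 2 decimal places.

-0.94

N=4: ŷ = -3 + 9·4 = 33; e = 32 − 33 = -1
N=5: ŷ = -3 + 9·5 = 42; e = 38 − 42 = -4
N=6: ŷ = -3 + 9·6 = 51; e = 57 − 51 = 6
N=7: ŷ = -3 + 9·7 = 60; e = 65 − 60 = 5
N=8: ŷ = -3 + 9·8 = 69; e = 65 − 69 = -4
N=9: ŷ = -3 + 9·9 = 78; e = 75 − 78 = -3
N=10: ŷ = -3 + 9·10 = 87; e = 86 − 87 = -1
N=11: ŷ = -3 + 9·11 = 96; e = 98 − 96 = 2
SSE = 1 + 16 + 36 + 25 + 16 + 9 + 1 + 4 = 108
s = √(108/6) = 4.24264
e/s = -4 / 4.24264 = -0.94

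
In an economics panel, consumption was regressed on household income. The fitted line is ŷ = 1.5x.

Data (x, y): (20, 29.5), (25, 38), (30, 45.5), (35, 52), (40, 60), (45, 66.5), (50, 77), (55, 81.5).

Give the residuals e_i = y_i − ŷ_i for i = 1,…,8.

x=20: ŷ = 1.5·20 = 30; e = 29.5 − 30 = -0.5
x=25: ŷ = 1.5·25 = 37.5; e = 38 − 37.5 = 0.5
x=30: ŷ = 1.5·30 = 45; e = 45.5 − 45 = 0.5
x=35: ŷ = 1.5·35 = 52.5; e = 52 − 52.5 = -0.5
x=40: ŷ = 1.5·40 = 60; e = 60 − 60 = 0
x=45: ŷ = 1.5·45 = 67.5; e = 66.5 − 67.5 = -1
x=50: ŷ = 1.5·50 = 75; e = 77 − 75 = 2
x=55: ŷ = 1.5·55 = 82.5; e = 81.5 − 82.5 = -1

-0.5, 0.5, 0.5, -0.5, 0, -1, 2, -1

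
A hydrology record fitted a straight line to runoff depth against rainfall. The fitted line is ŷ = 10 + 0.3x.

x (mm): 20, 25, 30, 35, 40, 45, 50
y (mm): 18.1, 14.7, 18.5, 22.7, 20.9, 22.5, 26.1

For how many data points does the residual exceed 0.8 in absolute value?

6

x=20: ŷ = 10 + 0.3·20 = 16; r = 18.1 − 16 = 2.1
x=25: ŷ = 10 + 0.3·25 = 17.5; r = 14.7 − 17.5 = -2.8
x=30: ŷ = 10 + 0.3·30 = 19; r = 18.5 − 19 = -0.5
x=35: ŷ = 10 + 0.3·35 = 20.5; r = 22.7 − 20.5 = 2.2
x=40: ŷ = 10 + 0.3·40 = 22; r = 20.9 − 22 = -1.1
x=45: ŷ = 10 + 0.3·45 = 23.5; r = 22.5 − 23.5 = -1
x=50: ŷ = 10 + 0.3·50 = 25; r = 26.1 − 25 = 1.1
|r| > 0.8: x=20 (|r|=2.1), x=25 (|r|=2.8), x=35 (|r|=2.2), x=40 (|r|=1.1), x=45 (|r|=1), x=50 (|r|=1.1) → 6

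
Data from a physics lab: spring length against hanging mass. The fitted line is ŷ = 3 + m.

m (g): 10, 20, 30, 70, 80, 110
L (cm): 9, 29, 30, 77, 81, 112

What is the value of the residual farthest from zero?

r = 6

m=10: ŷ = 3 + 10 = 13; r = 9 − 13 = -4
m=20: ŷ = 3 + 20 = 23; r = 29 − 23 = 6
m=30: ŷ = 3 + 30 = 33; r = 30 − 33 = -3
m=70: ŷ = 3 + 70 = 73; r = 77 − 73 = 4
m=80: ŷ = 3 + 80 = 83; r = 81 − 83 = -2
m=110: ŷ = 3 + 110 = 113; r = 112 − 113 = -1
Largest |r| is 6 at m = 20, residual 6.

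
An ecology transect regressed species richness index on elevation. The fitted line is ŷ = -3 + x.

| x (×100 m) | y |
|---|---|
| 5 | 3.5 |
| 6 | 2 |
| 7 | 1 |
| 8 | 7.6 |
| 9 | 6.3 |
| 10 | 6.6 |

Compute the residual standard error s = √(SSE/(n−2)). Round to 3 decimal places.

s = 2.194

x=5: ŷ = -3 + 5 = 2; r = 3.5 − 2 = 1.5
x=6: ŷ = -3 + 6 = 3; r = 2 − 3 = -1
x=7: ŷ = -3 + 7 = 4; r = 1 − 4 = -3
x=8: ŷ = -3 + 8 = 5; r = 7.6 − 5 = 2.6
x=9: ŷ = -3 + 9 = 6; r = 6.3 − 6 = 0.3
x=10: ŷ = -3 + 10 = 7; r = 6.6 − 7 = -0.4
SSE = 2.25 + 1 + 9 + 6.76 + 0.09 + 0.16 = 19.26
s = √(19.26/4) = √4.815 ≈ 2.194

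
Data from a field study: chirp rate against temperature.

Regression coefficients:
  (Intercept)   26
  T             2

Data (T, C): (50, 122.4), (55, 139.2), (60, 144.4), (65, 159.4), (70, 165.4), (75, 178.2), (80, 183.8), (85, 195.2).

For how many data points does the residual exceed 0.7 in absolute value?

7

T=50: ŷ = 26 + 2·50 = 126; e = 122.4 − 126 = -3.6
T=55: ŷ = 26 + 2·55 = 136; e = 139.2 − 136 = 3.2
T=60: ŷ = 26 + 2·60 = 146; e = 144.4 − 146 = -1.6
T=65: ŷ = 26 + 2·65 = 156; e = 159.4 − 156 = 3.4
T=70: ŷ = 26 + 2·70 = 166; e = 165.4 − 166 = -0.6
T=75: ŷ = 26 + 2·75 = 176; e = 178.2 − 176 = 2.2
T=80: ŷ = 26 + 2·80 = 186; e = 183.8 − 186 = -2.2
T=85: ŷ = 26 + 2·85 = 196; e = 195.2 − 196 = -0.8
|e| > 0.7: T=50 (|e|=3.6), T=55 (|e|=3.2), T=60 (|e|=1.6), T=65 (|e|=3.4), T=75 (|e|=2.2), T=80 (|e|=2.2), T=85 (|e|=0.8) → 7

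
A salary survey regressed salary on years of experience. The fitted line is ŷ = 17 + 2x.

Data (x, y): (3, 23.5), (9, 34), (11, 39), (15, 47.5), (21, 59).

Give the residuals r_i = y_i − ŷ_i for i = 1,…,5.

x=3: ŷ = 17 + 2·3 = 23; r = 23.5 − 23 = 0.5
x=9: ŷ = 17 + 2·9 = 35; r = 34 − 35 = -1
x=11: ŷ = 17 + 2·11 = 39; r = 39 − 39 = 0
x=15: ŷ = 17 + 2·15 = 47; r = 47.5 − 47 = 0.5
x=21: ŷ = 17 + 2·21 = 59; r = 59 − 59 = 0

0.5, -1, 0, 0.5, 0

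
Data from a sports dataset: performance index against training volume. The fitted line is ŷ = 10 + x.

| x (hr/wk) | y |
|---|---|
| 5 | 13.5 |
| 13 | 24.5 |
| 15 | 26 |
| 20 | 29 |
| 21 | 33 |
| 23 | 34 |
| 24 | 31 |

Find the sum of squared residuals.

SSE = 20.5

x=5: ŷ = 10 + 5 = 15; e = 13.5 − 15 = -1.5
x=13: ŷ = 10 + 13 = 23; e = 24.5 − 23 = 1.5
x=15: ŷ = 10 + 15 = 25; e = 26 − 25 = 1
x=20: ŷ = 10 + 20 = 30; e = 29 − 30 = -1
x=21: ŷ = 10 + 21 = 31; e = 33 − 31 = 2
x=23: ŷ = 10 + 23 = 33; e = 34 − 33 = 1
x=24: ŷ = 10 + 24 = 34; e = 31 − 34 = -3
SSE = 2.25 + 2.25 + 1 + 1 + 4 + 1 + 9 = 20.5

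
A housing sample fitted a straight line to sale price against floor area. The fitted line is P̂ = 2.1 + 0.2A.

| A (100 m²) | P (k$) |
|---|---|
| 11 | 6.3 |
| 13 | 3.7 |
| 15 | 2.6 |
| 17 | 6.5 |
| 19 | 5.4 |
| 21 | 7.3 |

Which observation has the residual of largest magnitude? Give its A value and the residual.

A = 15, e = -2.5

A=11: P̂ = 2.1 + 0.2·11 = 4.3; e = 6.3 − 4.3 = 2
A=13: P̂ = 2.1 + 0.2·13 = 4.7; e = 3.7 − 4.7 = -1
A=15: P̂ = 2.1 + 0.2·15 = 5.1; e = 2.6 − 5.1 = -2.5
A=17: P̂ = 2.1 + 0.2·17 = 5.5; e = 6.5 − 5.5 = 1
A=19: P̂ = 2.1 + 0.2·19 = 5.9; e = 5.4 − 5.9 = -0.5
A=21: P̂ = 2.1 + 0.2·21 = 6.3; e = 7.3 − 6.3 = 1
Largest |e| is 2.5 at A = 15, residual -2.5.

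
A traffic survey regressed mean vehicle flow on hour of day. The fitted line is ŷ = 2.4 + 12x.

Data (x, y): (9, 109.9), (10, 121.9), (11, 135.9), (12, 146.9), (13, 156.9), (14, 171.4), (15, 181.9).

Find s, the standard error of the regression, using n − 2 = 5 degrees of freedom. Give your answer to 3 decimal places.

s = 1.140

x=9: ŷ = 2.4 + 12·9 = 110.4; r = 109.9 − 110.4 = -0.5
x=10: ŷ = 2.4 + 12·10 = 122.4; r = 121.9 − 122.4 = -0.5
x=11: ŷ = 2.4 + 12·11 = 134.4; r = 135.9 − 134.4 = 1.5
x=12: ŷ = 2.4 + 12·12 = 146.4; r = 146.9 − 146.4 = 0.5
x=13: ŷ = 2.4 + 12·13 = 158.4; r = 156.9 − 158.4 = -1.5
x=14: ŷ = 2.4 + 12·14 = 170.4; r = 171.4 − 170.4 = 1
x=15: ŷ = 2.4 + 12·15 = 182.4; r = 181.9 − 182.4 = -0.5
SSE = 0.25 + 0.25 + 2.25 + 0.25 + 2.25 + 1 + 0.25 = 6.5
s = √(6.5/5) = √1.3 ≈ 1.140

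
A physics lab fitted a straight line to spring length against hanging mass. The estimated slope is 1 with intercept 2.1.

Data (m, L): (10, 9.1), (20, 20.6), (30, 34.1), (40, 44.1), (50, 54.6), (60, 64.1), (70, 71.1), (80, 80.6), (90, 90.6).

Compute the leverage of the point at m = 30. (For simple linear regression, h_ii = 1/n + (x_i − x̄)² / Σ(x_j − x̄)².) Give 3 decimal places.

m̄ = (10 + 20 + 30 + 40 + 50 + 60 + 70 + 80 + 90)/9 = 50
Σ(m − m̄)² = 1600 + 900 + 400 + 100 + 0 + 100 + 400 + 900 + 1600 = 6000
h = 1/9 + (-20)²/6000 = 0.111111 + 0.0666667 = 0.178

h = 0.178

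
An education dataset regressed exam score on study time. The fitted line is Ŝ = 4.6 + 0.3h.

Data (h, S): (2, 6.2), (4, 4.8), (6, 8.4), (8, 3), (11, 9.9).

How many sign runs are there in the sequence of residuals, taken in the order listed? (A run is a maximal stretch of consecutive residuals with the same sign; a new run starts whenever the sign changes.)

h=2: Ŝ = 4.6 + 0.3·2 = 5.2; e = 6.2 − 5.2 = 1
h=4: Ŝ = 4.6 + 0.3·4 = 5.8; e = 4.8 − 5.8 = -1
h=6: Ŝ = 4.6 + 0.3·6 = 6.4; e = 8.4 − 6.4 = 2
h=8: Ŝ = 4.6 + 0.3·8 = 7; e = 3 − 7 = -4
h=11: Ŝ = 4.6 + 0.3·11 = 7.9; e = 9.9 − 7.9 = 2
Signs: + − + − +
Runs: +×1, −×1, +×1, −×1, +×1 → 5

5 runs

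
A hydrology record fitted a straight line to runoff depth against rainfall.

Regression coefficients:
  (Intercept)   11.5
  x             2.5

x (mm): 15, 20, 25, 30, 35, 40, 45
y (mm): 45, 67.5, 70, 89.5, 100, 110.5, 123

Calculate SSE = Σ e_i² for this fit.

x=15: ŷ = 11.5 + 2.5·15 = 49; e = 45 − 49 = -4
x=20: ŷ = 11.5 + 2.5·20 = 61.5; e = 67.5 − 61.5 = 6
x=25: ŷ = 11.5 + 2.5·25 = 74; e = 70 − 74 = -4
x=30: ŷ = 11.5 + 2.5·30 = 86.5; e = 89.5 − 86.5 = 3
x=35: ŷ = 11.5 + 2.5·35 = 99; e = 100 − 99 = 1
x=40: ŷ = 11.5 + 2.5·40 = 111.5; e = 110.5 − 111.5 = -1
x=45: ŷ = 11.5 + 2.5·45 = 124; e = 123 − 124 = -1
SSE = 16 + 36 + 16 + 9 + 1 + 1 + 1 = 80

SSE = 80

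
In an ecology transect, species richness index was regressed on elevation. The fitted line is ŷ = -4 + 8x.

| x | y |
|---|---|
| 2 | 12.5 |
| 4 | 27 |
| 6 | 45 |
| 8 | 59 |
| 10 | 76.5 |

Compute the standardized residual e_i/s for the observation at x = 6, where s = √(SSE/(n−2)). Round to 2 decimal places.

0.93

x=2: ŷ = -4 + 8·2 = 12; e = 12.5 − 12 = 0.5
x=4: ŷ = -4 + 8·4 = 28; e = 27 − 28 = -1
x=6: ŷ = -4 + 8·6 = 44; e = 45 − 44 = 1
x=8: ŷ = -4 + 8·8 = 60; e = 59 − 60 = -1
x=10: ŷ = -4 + 8·10 = 76; e = 76.5 − 76 = 0.5
SSE = 0.25 + 1 + 1 + 1 + 0.25 = 3.5
s = √(3.5/3) = 1.08012
e/s = 1 / 1.08012 = 0.93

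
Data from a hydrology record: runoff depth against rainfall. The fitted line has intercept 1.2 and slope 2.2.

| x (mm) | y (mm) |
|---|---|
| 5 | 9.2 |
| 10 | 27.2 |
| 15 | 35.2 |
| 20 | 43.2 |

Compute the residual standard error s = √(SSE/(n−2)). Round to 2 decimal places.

s = 3.87

x=5: ŷ = 1.2 + 2.2·5 = 12.2; e = 9.2 − 12.2 = -3
x=10: ŷ = 1.2 + 2.2·10 = 23.2; e = 27.2 − 23.2 = 4
x=15: ŷ = 1.2 + 2.2·15 = 34.2; e = 35.2 − 34.2 = 1
x=20: ŷ = 1.2 + 2.2·20 = 45.2; e = 43.2 − 45.2 = -2
SSE = 9 + 16 + 1 + 4 = 30
s = √(30/2) = √15 ≈ 3.87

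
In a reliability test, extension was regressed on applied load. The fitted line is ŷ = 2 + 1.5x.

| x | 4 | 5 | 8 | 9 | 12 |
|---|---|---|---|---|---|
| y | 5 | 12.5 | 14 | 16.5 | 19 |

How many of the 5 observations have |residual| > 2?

2

x=4: ŷ = 2 + 1.5·4 = 8; e = 5 − 8 = -3
x=5: ŷ = 2 + 1.5·5 = 9.5; e = 12.5 − 9.5 = 3
x=8: ŷ = 2 + 1.5·8 = 14; e = 14 − 14 = 0
x=9: ŷ = 2 + 1.5·9 = 15.5; e = 16.5 − 15.5 = 1
x=12: ŷ = 2 + 1.5·12 = 20; e = 19 − 20 = -1
|e| > 2: x=4 (|e|=3), x=5 (|e|=3) → 2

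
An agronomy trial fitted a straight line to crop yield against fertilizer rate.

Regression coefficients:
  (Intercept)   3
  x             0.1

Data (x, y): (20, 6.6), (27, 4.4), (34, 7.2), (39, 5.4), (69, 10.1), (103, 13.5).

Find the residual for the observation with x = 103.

ŷ = 3 + 0.1·103 = 13.3
r = 13.5 − 13.3 = 0.2

r = 0.2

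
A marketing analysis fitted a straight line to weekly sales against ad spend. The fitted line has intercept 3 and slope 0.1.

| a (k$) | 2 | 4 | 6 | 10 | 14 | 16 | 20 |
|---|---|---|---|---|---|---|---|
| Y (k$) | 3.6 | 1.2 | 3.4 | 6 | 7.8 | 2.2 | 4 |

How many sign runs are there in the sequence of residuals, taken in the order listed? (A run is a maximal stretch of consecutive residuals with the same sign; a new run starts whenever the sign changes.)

4 runs

a=2: ŷ = 3 + 0.1·2 = 3.2; r = 3.6 − 3.2 = 0.4
a=4: ŷ = 3 + 0.1·4 = 3.4; r = 1.2 − 3.4 = -2.2
a=6: ŷ = 3 + 0.1·6 = 3.6; r = 3.4 − 3.6 = -0.2
a=10: ŷ = 3 + 0.1·10 = 4; r = 6 − 4 = 2
a=14: ŷ = 3 + 0.1·14 = 4.4; r = 7.8 − 4.4 = 3.4
a=16: ŷ = 3 + 0.1·16 = 4.6; r = 2.2 − 4.6 = -2.4
a=20: ŷ = 3 + 0.1·20 = 5; r = 4 − 5 = -1
Signs: + − − + + − −
Runs: +×1, −×2, +×2, −×2 → 4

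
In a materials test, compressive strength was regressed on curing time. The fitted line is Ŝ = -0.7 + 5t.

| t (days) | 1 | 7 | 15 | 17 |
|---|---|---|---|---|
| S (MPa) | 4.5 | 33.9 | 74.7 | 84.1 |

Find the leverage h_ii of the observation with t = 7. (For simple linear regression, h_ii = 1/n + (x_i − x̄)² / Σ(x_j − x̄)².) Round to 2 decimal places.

h = 0.30

t̄ = (1 + 7 + 15 + 17)/4 = 10
Σ(t − t̄)² = 81 + 9 + 25 + 49 = 164
h = 1/4 + (-3)²/164 = 0.25 + 0.054878 = 0.30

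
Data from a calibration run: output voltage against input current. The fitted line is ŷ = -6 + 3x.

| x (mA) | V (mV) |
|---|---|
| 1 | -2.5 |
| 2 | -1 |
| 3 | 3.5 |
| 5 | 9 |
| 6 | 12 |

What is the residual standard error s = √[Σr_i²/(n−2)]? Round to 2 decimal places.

x=1: ŷ = -6 + 3·1 = -3; r = -2.5 − (-3) = 0.5
x=2: ŷ = -6 + 3·2 = 0; r = -1 − 0 = -1
x=3: ŷ = -6 + 3·3 = 3; r = 3.5 − 3 = 0.5
x=5: ŷ = -6 + 3·5 = 9; r = 9 − 9 = 0
x=6: ŷ = -6 + 3·6 = 12; r = 12 − 12 = 0
SSE = 0.25 + 1 + 0.25 + 0 + 0 = 1.5
s = √(1.5/3) = √0.5 ≈ 0.71

s = 0.71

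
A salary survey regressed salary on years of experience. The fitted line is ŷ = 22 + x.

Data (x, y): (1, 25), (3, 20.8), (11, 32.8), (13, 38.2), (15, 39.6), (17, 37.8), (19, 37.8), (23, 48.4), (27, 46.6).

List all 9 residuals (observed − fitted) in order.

2, -4.2, -0.2, 3.2, 2.6, -1.2, -3.2, 3.4, -2.4

x=1: ŷ = 22 + 1 = 23; r = 25 − 23 = 2
x=3: ŷ = 22 + 3 = 25; r = 20.8 − 25 = -4.2
x=11: ŷ = 22 + 11 = 33; r = 32.8 − 33 = -0.2
x=13: ŷ = 22 + 13 = 35; r = 38.2 − 35 = 3.2
x=15: ŷ = 22 + 15 = 37; r = 39.6 − 37 = 2.6
x=17: ŷ = 22 + 17 = 39; r = 37.8 − 39 = -1.2
x=19: ŷ = 22 + 19 = 41; r = 37.8 − 41 = -3.2
x=23: ŷ = 22 + 23 = 45; r = 48.4 − 45 = 3.4
x=27: ŷ = 22 + 27 = 49; r = 46.6 − 49 = -2.4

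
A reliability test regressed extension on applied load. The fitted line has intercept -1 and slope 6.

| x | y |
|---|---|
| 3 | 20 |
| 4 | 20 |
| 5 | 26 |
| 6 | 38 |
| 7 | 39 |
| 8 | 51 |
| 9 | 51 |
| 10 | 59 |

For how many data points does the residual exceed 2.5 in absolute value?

5

x=3: ŷ = -1 + 6·3 = 17; r = 20 − 17 = 3
x=4: ŷ = -1 + 6·4 = 23; r = 20 − 23 = -3
x=5: ŷ = -1 + 6·5 = 29; r = 26 − 29 = -3
x=6: ŷ = -1 + 6·6 = 35; r = 38 − 35 = 3
x=7: ŷ = -1 + 6·7 = 41; r = 39 − 41 = -2
x=8: ŷ = -1 + 6·8 = 47; r = 51 − 47 = 4
x=9: ŷ = -1 + 6·9 = 53; r = 51 − 53 = -2
x=10: ŷ = -1 + 6·10 = 59; r = 59 − 59 = 0
|r| > 2.5: x=3 (|r|=3), x=4 (|r|=3), x=5 (|r|=3), x=6 (|r|=3), x=8 (|r|=4) → 5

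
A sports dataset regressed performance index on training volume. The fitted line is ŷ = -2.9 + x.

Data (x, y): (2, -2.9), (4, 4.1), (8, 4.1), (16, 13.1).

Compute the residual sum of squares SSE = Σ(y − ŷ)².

x=2: ŷ = -2.9 + 2 = -0.9; r = -2.9 − (-0.9) = -2
x=4: ŷ = -2.9 + 4 = 1.1; r = 4.1 − 1.1 = 3
x=8: ŷ = -2.9 + 8 = 5.1; r = 4.1 − 5.1 = -1
x=16: ŷ = -2.9 + 16 = 13.1; r = 13.1 − 13.1 = 0
SSE = 4 + 9 + 1 + 0 = 14

SSE = 14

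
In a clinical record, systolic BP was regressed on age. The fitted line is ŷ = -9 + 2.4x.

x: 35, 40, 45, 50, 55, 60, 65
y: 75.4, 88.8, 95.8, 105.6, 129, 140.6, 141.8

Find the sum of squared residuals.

x=35: ŷ = -9 + 2.4·35 = 75; r = 75.4 − 75 = 0.4
x=40: ŷ = -9 + 2.4·40 = 87; r = 88.8 − 87 = 1.8
x=45: ŷ = -9 + 2.4·45 = 99; r = 95.8 − 99 = -3.2
x=50: ŷ = -9 + 2.4·50 = 111; r = 105.6 − 111 = -5.4
x=55: ŷ = -9 + 2.4·55 = 123; r = 129 − 123 = 6
x=60: ŷ = -9 + 2.4·60 = 135; r = 140.6 − 135 = 5.6
x=65: ŷ = -9 + 2.4·65 = 147; r = 141.8 − 147 = -5.2
SSE = 0.16 + 3.24 + 10.24 + 29.16 + 36 + 31.36 + 27.04 = 137.2

SSE = 137.2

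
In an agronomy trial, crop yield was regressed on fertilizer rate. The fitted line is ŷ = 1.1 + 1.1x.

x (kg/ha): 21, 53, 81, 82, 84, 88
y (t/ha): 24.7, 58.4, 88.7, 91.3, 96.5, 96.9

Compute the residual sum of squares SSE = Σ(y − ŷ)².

x=21: ŷ = 1.1 + 1.1·21 = 24.2; e = 24.7 − 24.2 = 0.5
x=53: ŷ = 1.1 + 1.1·53 = 59.4; e = 58.4 − 59.4 = -1
x=81: ŷ = 1.1 + 1.1·81 = 90.2; e = 88.7 − 90.2 = -1.5
x=82: ŷ = 1.1 + 1.1·82 = 91.3; e = 91.3 − 91.3 = 0
x=84: ŷ = 1.1 + 1.1·84 = 93.5; e = 96.5 − 93.5 = 3
x=88: ŷ = 1.1 + 1.1·88 = 97.9; e = 96.9 − 97.9 = -1
SSE = 0.25 + 1 + 2.25 + 0 + 9 + 1 = 13.5

SSE = 13.5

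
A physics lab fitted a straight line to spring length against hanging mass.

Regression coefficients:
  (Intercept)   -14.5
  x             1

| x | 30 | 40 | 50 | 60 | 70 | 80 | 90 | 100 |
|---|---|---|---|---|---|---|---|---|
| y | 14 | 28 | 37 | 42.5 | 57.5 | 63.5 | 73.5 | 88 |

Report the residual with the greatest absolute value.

x=30: ŷ = -14.5 + 30 = 15.5; r = 14 − 15.5 = -1.5
x=40: ŷ = -14.5 + 40 = 25.5; r = 28 − 25.5 = 2.5
x=50: ŷ = -14.5 + 50 = 35.5; r = 37 − 35.5 = 1.5
x=60: ŷ = -14.5 + 60 = 45.5; r = 42.5 − 45.5 = -3
x=70: ŷ = -14.5 + 70 = 55.5; r = 57.5 − 55.5 = 2
x=80: ŷ = -14.5 + 80 = 65.5; r = 63.5 − 65.5 = -2
x=90: ŷ = -14.5 + 90 = 75.5; r = 73.5 − 75.5 = -2
x=100: ŷ = -14.5 + 100 = 85.5; r = 88 − 85.5 = 2.5
Largest |r| is 3 at x = 60, residual -3.

r = -3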